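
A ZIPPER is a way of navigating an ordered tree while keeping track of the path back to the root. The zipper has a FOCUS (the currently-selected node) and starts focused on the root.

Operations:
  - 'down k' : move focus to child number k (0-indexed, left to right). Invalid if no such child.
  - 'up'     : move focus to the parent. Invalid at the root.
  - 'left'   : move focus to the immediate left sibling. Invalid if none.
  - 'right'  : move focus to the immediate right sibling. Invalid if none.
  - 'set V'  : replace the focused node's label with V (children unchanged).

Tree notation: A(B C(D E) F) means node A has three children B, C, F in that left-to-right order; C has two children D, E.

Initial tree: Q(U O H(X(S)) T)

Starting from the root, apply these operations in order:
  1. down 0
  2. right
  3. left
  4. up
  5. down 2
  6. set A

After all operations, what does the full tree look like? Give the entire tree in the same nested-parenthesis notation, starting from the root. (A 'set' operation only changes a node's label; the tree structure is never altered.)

Step 1 (down 0): focus=U path=0 depth=1 children=[] left=[] right=['O', 'H', 'T'] parent=Q
Step 2 (right): focus=O path=1 depth=1 children=[] left=['U'] right=['H', 'T'] parent=Q
Step 3 (left): focus=U path=0 depth=1 children=[] left=[] right=['O', 'H', 'T'] parent=Q
Step 4 (up): focus=Q path=root depth=0 children=['U', 'O', 'H', 'T'] (at root)
Step 5 (down 2): focus=H path=2 depth=1 children=['X'] left=['U', 'O'] right=['T'] parent=Q
Step 6 (set A): focus=A path=2 depth=1 children=['X'] left=['U', 'O'] right=['T'] parent=Q

Answer: Q(U O A(X(S)) T)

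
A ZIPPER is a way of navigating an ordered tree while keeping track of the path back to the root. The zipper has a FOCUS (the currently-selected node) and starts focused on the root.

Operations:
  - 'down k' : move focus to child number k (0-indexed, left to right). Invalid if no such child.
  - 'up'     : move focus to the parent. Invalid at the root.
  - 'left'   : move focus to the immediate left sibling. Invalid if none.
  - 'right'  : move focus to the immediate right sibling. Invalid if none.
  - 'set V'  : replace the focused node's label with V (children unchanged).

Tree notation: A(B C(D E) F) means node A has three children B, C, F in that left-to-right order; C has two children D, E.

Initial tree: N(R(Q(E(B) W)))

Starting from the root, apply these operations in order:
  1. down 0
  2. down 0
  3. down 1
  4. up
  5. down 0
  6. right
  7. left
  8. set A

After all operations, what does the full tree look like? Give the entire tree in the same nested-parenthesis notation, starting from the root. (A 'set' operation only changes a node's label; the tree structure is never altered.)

Answer: N(R(Q(A(B) W)))

Derivation:
Step 1 (down 0): focus=R path=0 depth=1 children=['Q'] left=[] right=[] parent=N
Step 2 (down 0): focus=Q path=0/0 depth=2 children=['E', 'W'] left=[] right=[] parent=R
Step 3 (down 1): focus=W path=0/0/1 depth=3 children=[] left=['E'] right=[] parent=Q
Step 4 (up): focus=Q path=0/0 depth=2 children=['E', 'W'] left=[] right=[] parent=R
Step 5 (down 0): focus=E path=0/0/0 depth=3 children=['B'] left=[] right=['W'] parent=Q
Step 6 (right): focus=W path=0/0/1 depth=3 children=[] left=['E'] right=[] parent=Q
Step 7 (left): focus=E path=0/0/0 depth=3 children=['B'] left=[] right=['W'] parent=Q
Step 8 (set A): focus=A path=0/0/0 depth=3 children=['B'] left=[] right=['W'] parent=Q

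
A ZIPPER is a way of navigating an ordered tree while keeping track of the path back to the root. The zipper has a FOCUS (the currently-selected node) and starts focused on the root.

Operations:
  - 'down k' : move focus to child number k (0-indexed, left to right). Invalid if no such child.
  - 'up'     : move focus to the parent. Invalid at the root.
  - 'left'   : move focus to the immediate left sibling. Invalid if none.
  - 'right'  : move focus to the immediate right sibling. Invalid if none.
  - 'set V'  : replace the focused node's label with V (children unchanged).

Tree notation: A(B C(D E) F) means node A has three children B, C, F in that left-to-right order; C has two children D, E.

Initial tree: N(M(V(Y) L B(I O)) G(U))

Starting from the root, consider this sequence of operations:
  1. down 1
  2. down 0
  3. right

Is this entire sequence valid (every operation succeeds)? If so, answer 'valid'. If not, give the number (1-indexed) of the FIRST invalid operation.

Step 1 (down 1): focus=G path=1 depth=1 children=['U'] left=['M'] right=[] parent=N
Step 2 (down 0): focus=U path=1/0 depth=2 children=[] left=[] right=[] parent=G
Step 3 (right): INVALID

Answer: 3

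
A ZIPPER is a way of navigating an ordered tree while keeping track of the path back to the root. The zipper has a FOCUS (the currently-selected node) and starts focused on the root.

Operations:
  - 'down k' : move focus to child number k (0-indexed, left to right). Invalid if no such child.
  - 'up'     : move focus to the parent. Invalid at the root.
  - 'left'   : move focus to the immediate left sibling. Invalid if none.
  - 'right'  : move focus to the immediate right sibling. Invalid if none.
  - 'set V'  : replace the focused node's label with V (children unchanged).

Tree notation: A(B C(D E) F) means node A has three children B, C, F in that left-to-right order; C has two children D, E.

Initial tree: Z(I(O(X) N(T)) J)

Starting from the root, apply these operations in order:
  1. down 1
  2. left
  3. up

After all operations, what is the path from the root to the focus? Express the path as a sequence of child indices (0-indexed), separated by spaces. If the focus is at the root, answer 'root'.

Answer: root

Derivation:
Step 1 (down 1): focus=J path=1 depth=1 children=[] left=['I'] right=[] parent=Z
Step 2 (left): focus=I path=0 depth=1 children=['O', 'N'] left=[] right=['J'] parent=Z
Step 3 (up): focus=Z path=root depth=0 children=['I', 'J'] (at root)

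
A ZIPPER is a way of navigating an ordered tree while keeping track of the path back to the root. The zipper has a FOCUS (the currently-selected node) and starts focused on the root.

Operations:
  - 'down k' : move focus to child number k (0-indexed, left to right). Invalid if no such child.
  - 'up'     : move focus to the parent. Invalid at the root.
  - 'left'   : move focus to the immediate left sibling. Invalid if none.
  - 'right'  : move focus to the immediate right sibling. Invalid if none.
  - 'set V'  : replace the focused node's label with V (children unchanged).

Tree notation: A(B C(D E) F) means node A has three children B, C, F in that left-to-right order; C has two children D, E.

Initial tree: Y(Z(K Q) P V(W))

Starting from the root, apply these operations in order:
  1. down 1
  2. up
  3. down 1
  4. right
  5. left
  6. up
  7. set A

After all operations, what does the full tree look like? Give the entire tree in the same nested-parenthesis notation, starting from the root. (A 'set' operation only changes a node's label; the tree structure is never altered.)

Step 1 (down 1): focus=P path=1 depth=1 children=[] left=['Z'] right=['V'] parent=Y
Step 2 (up): focus=Y path=root depth=0 children=['Z', 'P', 'V'] (at root)
Step 3 (down 1): focus=P path=1 depth=1 children=[] left=['Z'] right=['V'] parent=Y
Step 4 (right): focus=V path=2 depth=1 children=['W'] left=['Z', 'P'] right=[] parent=Y
Step 5 (left): focus=P path=1 depth=1 children=[] left=['Z'] right=['V'] parent=Y
Step 6 (up): focus=Y path=root depth=0 children=['Z', 'P', 'V'] (at root)
Step 7 (set A): focus=A path=root depth=0 children=['Z', 'P', 'V'] (at root)

Answer: A(Z(K Q) P V(W))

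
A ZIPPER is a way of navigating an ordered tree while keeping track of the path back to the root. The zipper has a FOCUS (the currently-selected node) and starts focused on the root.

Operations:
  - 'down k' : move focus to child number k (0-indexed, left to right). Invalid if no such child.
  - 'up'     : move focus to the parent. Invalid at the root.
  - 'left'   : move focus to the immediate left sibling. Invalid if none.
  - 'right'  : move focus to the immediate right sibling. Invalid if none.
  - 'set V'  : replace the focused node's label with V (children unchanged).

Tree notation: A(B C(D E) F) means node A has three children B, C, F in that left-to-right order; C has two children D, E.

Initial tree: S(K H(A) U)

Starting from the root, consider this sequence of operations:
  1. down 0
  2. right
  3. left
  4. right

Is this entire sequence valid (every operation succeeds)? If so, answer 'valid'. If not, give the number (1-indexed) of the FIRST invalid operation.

Step 1 (down 0): focus=K path=0 depth=1 children=[] left=[] right=['H', 'U'] parent=S
Step 2 (right): focus=H path=1 depth=1 children=['A'] left=['K'] right=['U'] parent=S
Step 3 (left): focus=K path=0 depth=1 children=[] left=[] right=['H', 'U'] parent=S
Step 4 (right): focus=H path=1 depth=1 children=['A'] left=['K'] right=['U'] parent=S

Answer: valid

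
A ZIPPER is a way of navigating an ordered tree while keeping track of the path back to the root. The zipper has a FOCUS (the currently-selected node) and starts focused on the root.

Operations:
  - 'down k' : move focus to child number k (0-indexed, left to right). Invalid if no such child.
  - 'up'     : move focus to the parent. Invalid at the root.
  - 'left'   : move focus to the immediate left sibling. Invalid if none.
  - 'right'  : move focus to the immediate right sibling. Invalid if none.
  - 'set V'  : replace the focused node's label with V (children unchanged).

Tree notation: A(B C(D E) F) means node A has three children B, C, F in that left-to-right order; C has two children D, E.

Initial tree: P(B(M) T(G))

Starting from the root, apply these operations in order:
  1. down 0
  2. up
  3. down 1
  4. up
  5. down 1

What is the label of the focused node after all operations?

Step 1 (down 0): focus=B path=0 depth=1 children=['M'] left=[] right=['T'] parent=P
Step 2 (up): focus=P path=root depth=0 children=['B', 'T'] (at root)
Step 3 (down 1): focus=T path=1 depth=1 children=['G'] left=['B'] right=[] parent=P
Step 4 (up): focus=P path=root depth=0 children=['B', 'T'] (at root)
Step 5 (down 1): focus=T path=1 depth=1 children=['G'] left=['B'] right=[] parent=P

Answer: T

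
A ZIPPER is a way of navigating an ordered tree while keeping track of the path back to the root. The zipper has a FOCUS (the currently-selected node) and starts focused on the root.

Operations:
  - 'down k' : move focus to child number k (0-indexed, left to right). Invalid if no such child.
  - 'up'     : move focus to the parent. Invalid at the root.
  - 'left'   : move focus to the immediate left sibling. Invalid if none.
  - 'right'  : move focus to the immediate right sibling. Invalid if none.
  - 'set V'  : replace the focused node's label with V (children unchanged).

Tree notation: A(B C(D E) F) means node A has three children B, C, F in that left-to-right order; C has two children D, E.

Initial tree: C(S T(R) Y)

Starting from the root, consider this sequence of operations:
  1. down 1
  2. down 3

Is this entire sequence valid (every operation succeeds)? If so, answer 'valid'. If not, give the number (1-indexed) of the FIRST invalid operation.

Step 1 (down 1): focus=T path=1 depth=1 children=['R'] left=['S'] right=['Y'] parent=C
Step 2 (down 3): INVALID

Answer: 2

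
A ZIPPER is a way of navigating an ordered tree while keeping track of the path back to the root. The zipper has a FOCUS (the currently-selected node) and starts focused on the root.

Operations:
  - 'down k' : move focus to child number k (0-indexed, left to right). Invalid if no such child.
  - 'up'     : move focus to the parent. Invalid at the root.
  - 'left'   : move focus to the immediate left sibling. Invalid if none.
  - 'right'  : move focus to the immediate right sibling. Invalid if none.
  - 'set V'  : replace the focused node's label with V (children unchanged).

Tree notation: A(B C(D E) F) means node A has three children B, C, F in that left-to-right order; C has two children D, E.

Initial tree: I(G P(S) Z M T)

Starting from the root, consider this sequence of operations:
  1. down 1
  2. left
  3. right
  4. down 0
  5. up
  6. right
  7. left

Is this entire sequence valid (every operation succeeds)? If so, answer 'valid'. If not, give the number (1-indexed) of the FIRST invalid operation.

Step 1 (down 1): focus=P path=1 depth=1 children=['S'] left=['G'] right=['Z', 'M', 'T'] parent=I
Step 2 (left): focus=G path=0 depth=1 children=[] left=[] right=['P', 'Z', 'M', 'T'] parent=I
Step 3 (right): focus=P path=1 depth=1 children=['S'] left=['G'] right=['Z', 'M', 'T'] parent=I
Step 4 (down 0): focus=S path=1/0 depth=2 children=[] left=[] right=[] parent=P
Step 5 (up): focus=P path=1 depth=1 children=['S'] left=['G'] right=['Z', 'M', 'T'] parent=I
Step 6 (right): focus=Z path=2 depth=1 children=[] left=['G', 'P'] right=['M', 'T'] parent=I
Step 7 (left): focus=P path=1 depth=1 children=['S'] left=['G'] right=['Z', 'M', 'T'] parent=I

Answer: valid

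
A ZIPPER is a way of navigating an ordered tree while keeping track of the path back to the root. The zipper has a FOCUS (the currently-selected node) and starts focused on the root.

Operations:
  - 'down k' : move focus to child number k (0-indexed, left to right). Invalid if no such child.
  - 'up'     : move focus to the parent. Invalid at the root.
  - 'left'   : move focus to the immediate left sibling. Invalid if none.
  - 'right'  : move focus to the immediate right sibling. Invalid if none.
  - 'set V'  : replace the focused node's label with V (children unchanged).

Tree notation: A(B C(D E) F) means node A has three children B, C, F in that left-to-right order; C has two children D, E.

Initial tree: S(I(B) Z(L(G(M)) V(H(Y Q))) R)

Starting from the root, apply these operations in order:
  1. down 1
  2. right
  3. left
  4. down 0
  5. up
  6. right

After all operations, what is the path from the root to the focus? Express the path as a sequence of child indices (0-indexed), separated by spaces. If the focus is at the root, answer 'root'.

Answer: 2

Derivation:
Step 1 (down 1): focus=Z path=1 depth=1 children=['L', 'V'] left=['I'] right=['R'] parent=S
Step 2 (right): focus=R path=2 depth=1 children=[] left=['I', 'Z'] right=[] parent=S
Step 3 (left): focus=Z path=1 depth=1 children=['L', 'V'] left=['I'] right=['R'] parent=S
Step 4 (down 0): focus=L path=1/0 depth=2 children=['G'] left=[] right=['V'] parent=Z
Step 5 (up): focus=Z path=1 depth=1 children=['L', 'V'] left=['I'] right=['R'] parent=S
Step 6 (right): focus=R path=2 depth=1 children=[] left=['I', 'Z'] right=[] parent=S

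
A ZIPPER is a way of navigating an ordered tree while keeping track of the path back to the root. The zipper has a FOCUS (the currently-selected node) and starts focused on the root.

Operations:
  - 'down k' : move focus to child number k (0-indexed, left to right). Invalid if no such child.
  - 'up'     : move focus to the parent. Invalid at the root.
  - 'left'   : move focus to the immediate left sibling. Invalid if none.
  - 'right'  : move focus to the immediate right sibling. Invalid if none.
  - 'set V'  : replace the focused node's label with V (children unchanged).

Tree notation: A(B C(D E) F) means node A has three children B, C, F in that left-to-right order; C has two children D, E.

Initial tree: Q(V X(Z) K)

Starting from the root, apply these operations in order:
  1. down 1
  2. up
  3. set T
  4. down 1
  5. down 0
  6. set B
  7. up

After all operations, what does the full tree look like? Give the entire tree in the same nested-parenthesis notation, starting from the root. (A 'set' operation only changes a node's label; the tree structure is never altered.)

Answer: T(V X(B) K)

Derivation:
Step 1 (down 1): focus=X path=1 depth=1 children=['Z'] left=['V'] right=['K'] parent=Q
Step 2 (up): focus=Q path=root depth=0 children=['V', 'X', 'K'] (at root)
Step 3 (set T): focus=T path=root depth=0 children=['V', 'X', 'K'] (at root)
Step 4 (down 1): focus=X path=1 depth=1 children=['Z'] left=['V'] right=['K'] parent=T
Step 5 (down 0): focus=Z path=1/0 depth=2 children=[] left=[] right=[] parent=X
Step 6 (set B): focus=B path=1/0 depth=2 children=[] left=[] right=[] parent=X
Step 7 (up): focus=X path=1 depth=1 children=['B'] left=['V'] right=['K'] parent=T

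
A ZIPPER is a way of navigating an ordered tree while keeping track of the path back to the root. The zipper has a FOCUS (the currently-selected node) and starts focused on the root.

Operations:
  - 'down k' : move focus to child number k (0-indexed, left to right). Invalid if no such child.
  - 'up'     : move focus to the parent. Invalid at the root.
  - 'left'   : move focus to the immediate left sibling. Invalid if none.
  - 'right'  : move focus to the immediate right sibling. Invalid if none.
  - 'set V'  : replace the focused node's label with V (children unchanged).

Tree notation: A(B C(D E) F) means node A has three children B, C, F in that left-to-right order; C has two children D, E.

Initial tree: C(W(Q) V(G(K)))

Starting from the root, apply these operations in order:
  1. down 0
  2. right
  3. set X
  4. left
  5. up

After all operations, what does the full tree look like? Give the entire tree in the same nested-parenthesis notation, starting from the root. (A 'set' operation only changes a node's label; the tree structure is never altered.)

Step 1 (down 0): focus=W path=0 depth=1 children=['Q'] left=[] right=['V'] parent=C
Step 2 (right): focus=V path=1 depth=1 children=['G'] left=['W'] right=[] parent=C
Step 3 (set X): focus=X path=1 depth=1 children=['G'] left=['W'] right=[] parent=C
Step 4 (left): focus=W path=0 depth=1 children=['Q'] left=[] right=['X'] parent=C
Step 5 (up): focus=C path=root depth=0 children=['W', 'X'] (at root)

Answer: C(W(Q) X(G(K)))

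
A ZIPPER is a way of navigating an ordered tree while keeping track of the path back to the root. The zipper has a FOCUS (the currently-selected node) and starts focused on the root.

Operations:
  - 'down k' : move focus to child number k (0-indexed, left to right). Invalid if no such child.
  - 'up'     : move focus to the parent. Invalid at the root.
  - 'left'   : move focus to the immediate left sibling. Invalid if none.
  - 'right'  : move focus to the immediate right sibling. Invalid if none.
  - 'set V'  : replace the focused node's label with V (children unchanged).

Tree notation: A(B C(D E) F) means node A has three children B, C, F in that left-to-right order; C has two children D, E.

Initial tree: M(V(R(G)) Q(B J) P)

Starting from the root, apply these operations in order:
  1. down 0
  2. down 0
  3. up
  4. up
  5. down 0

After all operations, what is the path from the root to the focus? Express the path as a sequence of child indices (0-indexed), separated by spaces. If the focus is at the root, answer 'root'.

Answer: 0

Derivation:
Step 1 (down 0): focus=V path=0 depth=1 children=['R'] left=[] right=['Q', 'P'] parent=M
Step 2 (down 0): focus=R path=0/0 depth=2 children=['G'] left=[] right=[] parent=V
Step 3 (up): focus=V path=0 depth=1 children=['R'] left=[] right=['Q', 'P'] parent=M
Step 4 (up): focus=M path=root depth=0 children=['V', 'Q', 'P'] (at root)
Step 5 (down 0): focus=V path=0 depth=1 children=['R'] left=[] right=['Q', 'P'] parent=M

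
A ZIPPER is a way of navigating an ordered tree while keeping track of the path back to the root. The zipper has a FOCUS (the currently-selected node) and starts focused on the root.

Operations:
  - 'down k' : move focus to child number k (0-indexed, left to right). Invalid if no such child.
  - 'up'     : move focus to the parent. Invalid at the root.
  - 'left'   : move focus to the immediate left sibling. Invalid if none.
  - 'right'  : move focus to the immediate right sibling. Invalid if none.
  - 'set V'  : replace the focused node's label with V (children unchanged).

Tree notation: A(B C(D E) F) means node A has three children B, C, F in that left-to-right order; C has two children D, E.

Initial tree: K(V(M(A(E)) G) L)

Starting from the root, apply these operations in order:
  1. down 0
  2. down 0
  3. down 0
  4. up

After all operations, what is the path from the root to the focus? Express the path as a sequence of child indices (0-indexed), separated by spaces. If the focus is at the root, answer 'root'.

Step 1 (down 0): focus=V path=0 depth=1 children=['M', 'G'] left=[] right=['L'] parent=K
Step 2 (down 0): focus=M path=0/0 depth=2 children=['A'] left=[] right=['G'] parent=V
Step 3 (down 0): focus=A path=0/0/0 depth=3 children=['E'] left=[] right=[] parent=M
Step 4 (up): focus=M path=0/0 depth=2 children=['A'] left=[] right=['G'] parent=V

Answer: 0 0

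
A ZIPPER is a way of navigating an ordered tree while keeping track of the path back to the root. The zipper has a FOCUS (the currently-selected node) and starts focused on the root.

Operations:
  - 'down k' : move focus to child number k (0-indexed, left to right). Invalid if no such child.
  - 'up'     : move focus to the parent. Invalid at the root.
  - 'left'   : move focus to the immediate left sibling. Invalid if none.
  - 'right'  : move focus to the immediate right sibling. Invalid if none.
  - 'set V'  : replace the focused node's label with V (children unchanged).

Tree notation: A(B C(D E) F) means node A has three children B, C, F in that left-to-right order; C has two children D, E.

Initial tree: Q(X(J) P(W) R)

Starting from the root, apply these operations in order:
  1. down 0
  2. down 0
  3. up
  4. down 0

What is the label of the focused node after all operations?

Step 1 (down 0): focus=X path=0 depth=1 children=['J'] left=[] right=['P', 'R'] parent=Q
Step 2 (down 0): focus=J path=0/0 depth=2 children=[] left=[] right=[] parent=X
Step 3 (up): focus=X path=0 depth=1 children=['J'] left=[] right=['P', 'R'] parent=Q
Step 4 (down 0): focus=J path=0/0 depth=2 children=[] left=[] right=[] parent=X

Answer: J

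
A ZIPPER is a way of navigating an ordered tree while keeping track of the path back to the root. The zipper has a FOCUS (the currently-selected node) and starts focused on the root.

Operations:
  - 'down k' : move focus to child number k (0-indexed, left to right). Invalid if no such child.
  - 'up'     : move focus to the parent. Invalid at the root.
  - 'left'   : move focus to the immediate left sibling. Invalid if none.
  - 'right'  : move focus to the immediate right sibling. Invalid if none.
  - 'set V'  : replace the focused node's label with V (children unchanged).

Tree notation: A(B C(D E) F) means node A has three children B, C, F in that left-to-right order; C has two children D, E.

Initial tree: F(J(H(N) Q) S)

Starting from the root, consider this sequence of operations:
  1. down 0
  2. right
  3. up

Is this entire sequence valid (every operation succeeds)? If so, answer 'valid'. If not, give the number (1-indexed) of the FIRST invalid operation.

Step 1 (down 0): focus=J path=0 depth=1 children=['H', 'Q'] left=[] right=['S'] parent=F
Step 2 (right): focus=S path=1 depth=1 children=[] left=['J'] right=[] parent=F
Step 3 (up): focus=F path=root depth=0 children=['J', 'S'] (at root)

Answer: valid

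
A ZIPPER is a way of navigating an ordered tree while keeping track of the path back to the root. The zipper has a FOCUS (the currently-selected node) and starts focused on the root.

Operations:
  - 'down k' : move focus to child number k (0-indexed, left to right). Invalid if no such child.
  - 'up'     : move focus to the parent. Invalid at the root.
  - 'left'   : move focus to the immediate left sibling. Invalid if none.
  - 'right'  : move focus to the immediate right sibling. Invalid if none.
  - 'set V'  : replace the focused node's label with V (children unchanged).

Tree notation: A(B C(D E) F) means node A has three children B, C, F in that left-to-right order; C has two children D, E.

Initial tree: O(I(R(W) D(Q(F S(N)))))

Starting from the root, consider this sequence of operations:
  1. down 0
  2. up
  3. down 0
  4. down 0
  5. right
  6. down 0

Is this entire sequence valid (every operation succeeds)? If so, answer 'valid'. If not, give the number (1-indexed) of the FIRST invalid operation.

Answer: valid

Derivation:
Step 1 (down 0): focus=I path=0 depth=1 children=['R', 'D'] left=[] right=[] parent=O
Step 2 (up): focus=O path=root depth=0 children=['I'] (at root)
Step 3 (down 0): focus=I path=0 depth=1 children=['R', 'D'] left=[] right=[] parent=O
Step 4 (down 0): focus=R path=0/0 depth=2 children=['W'] left=[] right=['D'] parent=I
Step 5 (right): focus=D path=0/1 depth=2 children=['Q'] left=['R'] right=[] parent=I
Step 6 (down 0): focus=Q path=0/1/0 depth=3 children=['F', 'S'] left=[] right=[] parent=D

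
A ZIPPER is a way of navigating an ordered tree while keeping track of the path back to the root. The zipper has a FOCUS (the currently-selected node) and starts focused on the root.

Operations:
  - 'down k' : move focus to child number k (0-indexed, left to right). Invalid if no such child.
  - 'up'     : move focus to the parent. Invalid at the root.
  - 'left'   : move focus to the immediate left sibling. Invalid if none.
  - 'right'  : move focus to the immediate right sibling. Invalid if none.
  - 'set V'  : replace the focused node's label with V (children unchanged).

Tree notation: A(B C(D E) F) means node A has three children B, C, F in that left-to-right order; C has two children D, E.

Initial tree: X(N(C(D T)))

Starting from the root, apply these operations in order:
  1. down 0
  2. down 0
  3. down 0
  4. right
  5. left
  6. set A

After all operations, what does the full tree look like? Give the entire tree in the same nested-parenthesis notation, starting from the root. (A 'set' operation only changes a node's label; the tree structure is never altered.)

Answer: X(N(C(A T)))

Derivation:
Step 1 (down 0): focus=N path=0 depth=1 children=['C'] left=[] right=[] parent=X
Step 2 (down 0): focus=C path=0/0 depth=2 children=['D', 'T'] left=[] right=[] parent=N
Step 3 (down 0): focus=D path=0/0/0 depth=3 children=[] left=[] right=['T'] parent=C
Step 4 (right): focus=T path=0/0/1 depth=3 children=[] left=['D'] right=[] parent=C
Step 5 (left): focus=D path=0/0/0 depth=3 children=[] left=[] right=['T'] parent=C
Step 6 (set A): focus=A path=0/0/0 depth=3 children=[] left=[] right=['T'] parent=C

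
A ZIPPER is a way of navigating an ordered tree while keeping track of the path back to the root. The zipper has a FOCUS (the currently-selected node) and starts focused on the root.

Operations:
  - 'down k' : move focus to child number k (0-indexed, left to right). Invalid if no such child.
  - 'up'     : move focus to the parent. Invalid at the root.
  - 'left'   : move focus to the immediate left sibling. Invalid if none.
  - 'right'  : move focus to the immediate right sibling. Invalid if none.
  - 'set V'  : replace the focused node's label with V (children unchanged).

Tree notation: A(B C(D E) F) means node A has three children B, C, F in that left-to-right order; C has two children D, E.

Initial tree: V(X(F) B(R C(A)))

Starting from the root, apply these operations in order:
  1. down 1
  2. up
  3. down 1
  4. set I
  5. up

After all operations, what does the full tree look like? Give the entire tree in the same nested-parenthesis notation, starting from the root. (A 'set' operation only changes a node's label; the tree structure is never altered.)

Answer: V(X(F) I(R C(A)))

Derivation:
Step 1 (down 1): focus=B path=1 depth=1 children=['R', 'C'] left=['X'] right=[] parent=V
Step 2 (up): focus=V path=root depth=0 children=['X', 'B'] (at root)
Step 3 (down 1): focus=B path=1 depth=1 children=['R', 'C'] left=['X'] right=[] parent=V
Step 4 (set I): focus=I path=1 depth=1 children=['R', 'C'] left=['X'] right=[] parent=V
Step 5 (up): focus=V path=root depth=0 children=['X', 'I'] (at root)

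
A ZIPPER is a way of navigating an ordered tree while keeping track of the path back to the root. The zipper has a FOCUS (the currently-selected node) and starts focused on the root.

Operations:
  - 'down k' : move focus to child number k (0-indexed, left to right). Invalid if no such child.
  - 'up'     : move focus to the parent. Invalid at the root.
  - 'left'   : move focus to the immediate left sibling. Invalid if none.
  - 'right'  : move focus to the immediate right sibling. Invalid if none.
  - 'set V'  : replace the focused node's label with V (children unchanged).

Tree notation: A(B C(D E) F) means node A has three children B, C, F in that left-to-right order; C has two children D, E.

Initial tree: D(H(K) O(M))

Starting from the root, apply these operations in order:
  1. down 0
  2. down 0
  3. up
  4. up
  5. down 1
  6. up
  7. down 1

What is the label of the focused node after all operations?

Answer: O

Derivation:
Step 1 (down 0): focus=H path=0 depth=1 children=['K'] left=[] right=['O'] parent=D
Step 2 (down 0): focus=K path=0/0 depth=2 children=[] left=[] right=[] parent=H
Step 3 (up): focus=H path=0 depth=1 children=['K'] left=[] right=['O'] parent=D
Step 4 (up): focus=D path=root depth=0 children=['H', 'O'] (at root)
Step 5 (down 1): focus=O path=1 depth=1 children=['M'] left=['H'] right=[] parent=D
Step 6 (up): focus=D path=root depth=0 children=['H', 'O'] (at root)
Step 7 (down 1): focus=O path=1 depth=1 children=['M'] left=['H'] right=[] parent=D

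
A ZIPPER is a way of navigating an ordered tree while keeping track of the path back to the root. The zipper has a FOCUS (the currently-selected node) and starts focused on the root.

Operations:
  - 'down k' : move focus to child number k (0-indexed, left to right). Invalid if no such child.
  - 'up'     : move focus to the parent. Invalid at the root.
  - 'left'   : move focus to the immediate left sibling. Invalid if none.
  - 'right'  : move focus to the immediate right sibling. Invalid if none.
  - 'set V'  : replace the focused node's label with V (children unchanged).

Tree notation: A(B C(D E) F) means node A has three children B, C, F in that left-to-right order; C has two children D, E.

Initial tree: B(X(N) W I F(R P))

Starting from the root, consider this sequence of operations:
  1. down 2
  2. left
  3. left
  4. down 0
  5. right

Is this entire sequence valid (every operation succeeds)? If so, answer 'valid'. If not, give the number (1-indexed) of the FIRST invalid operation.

Step 1 (down 2): focus=I path=2 depth=1 children=[] left=['X', 'W'] right=['F'] parent=B
Step 2 (left): focus=W path=1 depth=1 children=[] left=['X'] right=['I', 'F'] parent=B
Step 3 (left): focus=X path=0 depth=1 children=['N'] left=[] right=['W', 'I', 'F'] parent=B
Step 4 (down 0): focus=N path=0/0 depth=2 children=[] left=[] right=[] parent=X
Step 5 (right): INVALID

Answer: 5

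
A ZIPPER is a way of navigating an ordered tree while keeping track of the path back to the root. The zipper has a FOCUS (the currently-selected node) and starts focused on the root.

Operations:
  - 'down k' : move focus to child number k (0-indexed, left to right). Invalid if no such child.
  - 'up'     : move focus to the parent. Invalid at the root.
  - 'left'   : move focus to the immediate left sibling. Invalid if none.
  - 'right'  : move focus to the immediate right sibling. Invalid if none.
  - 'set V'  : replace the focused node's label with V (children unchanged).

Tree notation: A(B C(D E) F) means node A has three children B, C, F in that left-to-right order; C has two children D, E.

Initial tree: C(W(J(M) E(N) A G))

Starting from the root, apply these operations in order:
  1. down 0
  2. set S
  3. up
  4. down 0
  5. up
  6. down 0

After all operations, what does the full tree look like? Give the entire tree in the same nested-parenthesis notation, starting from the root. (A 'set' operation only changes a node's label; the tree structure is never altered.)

Step 1 (down 0): focus=W path=0 depth=1 children=['J', 'E', 'A', 'G'] left=[] right=[] parent=C
Step 2 (set S): focus=S path=0 depth=1 children=['J', 'E', 'A', 'G'] left=[] right=[] parent=C
Step 3 (up): focus=C path=root depth=0 children=['S'] (at root)
Step 4 (down 0): focus=S path=0 depth=1 children=['J', 'E', 'A', 'G'] left=[] right=[] parent=C
Step 5 (up): focus=C path=root depth=0 children=['S'] (at root)
Step 6 (down 0): focus=S path=0 depth=1 children=['J', 'E', 'A', 'G'] left=[] right=[] parent=C

Answer: C(S(J(M) E(N) A G))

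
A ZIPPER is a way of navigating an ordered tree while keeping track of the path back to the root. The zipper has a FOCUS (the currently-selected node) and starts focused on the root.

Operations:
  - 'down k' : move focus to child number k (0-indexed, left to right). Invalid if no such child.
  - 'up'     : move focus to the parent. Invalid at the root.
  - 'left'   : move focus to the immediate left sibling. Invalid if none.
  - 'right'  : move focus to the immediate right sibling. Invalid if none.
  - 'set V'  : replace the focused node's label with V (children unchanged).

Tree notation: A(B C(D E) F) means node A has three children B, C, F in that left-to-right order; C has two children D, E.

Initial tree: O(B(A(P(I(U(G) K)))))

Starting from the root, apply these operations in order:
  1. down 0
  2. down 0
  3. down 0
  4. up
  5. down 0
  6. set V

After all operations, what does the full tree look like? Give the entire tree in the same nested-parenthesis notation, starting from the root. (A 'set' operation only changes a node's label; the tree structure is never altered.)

Answer: O(B(A(V(I(U(G) K)))))

Derivation:
Step 1 (down 0): focus=B path=0 depth=1 children=['A'] left=[] right=[] parent=O
Step 2 (down 0): focus=A path=0/0 depth=2 children=['P'] left=[] right=[] parent=B
Step 3 (down 0): focus=P path=0/0/0 depth=3 children=['I'] left=[] right=[] parent=A
Step 4 (up): focus=A path=0/0 depth=2 children=['P'] left=[] right=[] parent=B
Step 5 (down 0): focus=P path=0/0/0 depth=3 children=['I'] left=[] right=[] parent=A
Step 6 (set V): focus=V path=0/0/0 depth=3 children=['I'] left=[] right=[] parent=A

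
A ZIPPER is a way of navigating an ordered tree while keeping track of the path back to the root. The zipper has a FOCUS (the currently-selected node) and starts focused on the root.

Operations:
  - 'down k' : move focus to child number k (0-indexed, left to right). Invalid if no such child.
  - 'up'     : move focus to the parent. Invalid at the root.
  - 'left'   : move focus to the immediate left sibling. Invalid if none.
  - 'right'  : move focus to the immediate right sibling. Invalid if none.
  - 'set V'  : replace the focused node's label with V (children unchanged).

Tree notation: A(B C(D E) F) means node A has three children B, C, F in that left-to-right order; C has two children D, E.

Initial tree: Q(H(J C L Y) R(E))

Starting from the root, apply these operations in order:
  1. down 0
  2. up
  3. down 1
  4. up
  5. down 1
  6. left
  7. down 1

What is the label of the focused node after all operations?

Answer: C

Derivation:
Step 1 (down 0): focus=H path=0 depth=1 children=['J', 'C', 'L', 'Y'] left=[] right=['R'] parent=Q
Step 2 (up): focus=Q path=root depth=0 children=['H', 'R'] (at root)
Step 3 (down 1): focus=R path=1 depth=1 children=['E'] left=['H'] right=[] parent=Q
Step 4 (up): focus=Q path=root depth=0 children=['H', 'R'] (at root)
Step 5 (down 1): focus=R path=1 depth=1 children=['E'] left=['H'] right=[] parent=Q
Step 6 (left): focus=H path=0 depth=1 children=['J', 'C', 'L', 'Y'] left=[] right=['R'] parent=Q
Step 7 (down 1): focus=C path=0/1 depth=2 children=[] left=['J'] right=['L', 'Y'] parent=H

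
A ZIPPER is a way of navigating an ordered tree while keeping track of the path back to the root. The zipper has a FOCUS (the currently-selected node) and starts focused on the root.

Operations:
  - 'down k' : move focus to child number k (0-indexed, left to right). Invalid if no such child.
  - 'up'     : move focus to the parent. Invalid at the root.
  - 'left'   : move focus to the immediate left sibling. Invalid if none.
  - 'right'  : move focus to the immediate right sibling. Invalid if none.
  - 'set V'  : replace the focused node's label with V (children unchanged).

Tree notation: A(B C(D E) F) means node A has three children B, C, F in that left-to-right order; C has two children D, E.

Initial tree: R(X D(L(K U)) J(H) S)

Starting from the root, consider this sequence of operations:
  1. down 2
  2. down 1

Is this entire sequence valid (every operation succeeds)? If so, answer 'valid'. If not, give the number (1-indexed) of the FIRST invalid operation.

Step 1 (down 2): focus=J path=2 depth=1 children=['H'] left=['X', 'D'] right=['S'] parent=R
Step 2 (down 1): INVALID

Answer: 2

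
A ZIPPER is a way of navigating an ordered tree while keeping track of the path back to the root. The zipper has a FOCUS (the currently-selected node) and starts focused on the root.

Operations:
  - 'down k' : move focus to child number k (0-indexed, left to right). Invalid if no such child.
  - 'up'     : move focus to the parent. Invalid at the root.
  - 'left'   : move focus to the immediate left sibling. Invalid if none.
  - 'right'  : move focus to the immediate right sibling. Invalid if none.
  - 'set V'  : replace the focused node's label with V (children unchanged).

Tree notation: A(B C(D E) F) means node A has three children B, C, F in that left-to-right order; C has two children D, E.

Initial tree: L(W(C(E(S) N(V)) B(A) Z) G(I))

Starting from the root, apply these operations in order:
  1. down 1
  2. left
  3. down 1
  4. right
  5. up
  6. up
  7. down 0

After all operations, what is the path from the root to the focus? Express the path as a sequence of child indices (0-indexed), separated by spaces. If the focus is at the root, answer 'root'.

Step 1 (down 1): focus=G path=1 depth=1 children=['I'] left=['W'] right=[] parent=L
Step 2 (left): focus=W path=0 depth=1 children=['C', 'B', 'Z'] left=[] right=['G'] parent=L
Step 3 (down 1): focus=B path=0/1 depth=2 children=['A'] left=['C'] right=['Z'] parent=W
Step 4 (right): focus=Z path=0/2 depth=2 children=[] left=['C', 'B'] right=[] parent=W
Step 5 (up): focus=W path=0 depth=1 children=['C', 'B', 'Z'] left=[] right=['G'] parent=L
Step 6 (up): focus=L path=root depth=0 children=['W', 'G'] (at root)
Step 7 (down 0): focus=W path=0 depth=1 children=['C', 'B', 'Z'] left=[] right=['G'] parent=L

Answer: 0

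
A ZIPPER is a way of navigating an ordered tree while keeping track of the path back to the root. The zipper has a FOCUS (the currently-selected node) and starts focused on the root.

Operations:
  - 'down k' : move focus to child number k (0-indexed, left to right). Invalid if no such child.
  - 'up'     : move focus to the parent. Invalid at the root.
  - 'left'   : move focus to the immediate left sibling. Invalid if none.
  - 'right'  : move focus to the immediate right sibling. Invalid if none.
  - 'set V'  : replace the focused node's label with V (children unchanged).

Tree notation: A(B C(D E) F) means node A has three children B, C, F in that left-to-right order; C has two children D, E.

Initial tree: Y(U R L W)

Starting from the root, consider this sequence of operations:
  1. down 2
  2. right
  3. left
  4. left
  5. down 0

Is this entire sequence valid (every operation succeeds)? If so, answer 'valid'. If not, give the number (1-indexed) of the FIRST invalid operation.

Answer: 5

Derivation:
Step 1 (down 2): focus=L path=2 depth=1 children=[] left=['U', 'R'] right=['W'] parent=Y
Step 2 (right): focus=W path=3 depth=1 children=[] left=['U', 'R', 'L'] right=[] parent=Y
Step 3 (left): focus=L path=2 depth=1 children=[] left=['U', 'R'] right=['W'] parent=Y
Step 4 (left): focus=R path=1 depth=1 children=[] left=['U'] right=['L', 'W'] parent=Y
Step 5 (down 0): INVALID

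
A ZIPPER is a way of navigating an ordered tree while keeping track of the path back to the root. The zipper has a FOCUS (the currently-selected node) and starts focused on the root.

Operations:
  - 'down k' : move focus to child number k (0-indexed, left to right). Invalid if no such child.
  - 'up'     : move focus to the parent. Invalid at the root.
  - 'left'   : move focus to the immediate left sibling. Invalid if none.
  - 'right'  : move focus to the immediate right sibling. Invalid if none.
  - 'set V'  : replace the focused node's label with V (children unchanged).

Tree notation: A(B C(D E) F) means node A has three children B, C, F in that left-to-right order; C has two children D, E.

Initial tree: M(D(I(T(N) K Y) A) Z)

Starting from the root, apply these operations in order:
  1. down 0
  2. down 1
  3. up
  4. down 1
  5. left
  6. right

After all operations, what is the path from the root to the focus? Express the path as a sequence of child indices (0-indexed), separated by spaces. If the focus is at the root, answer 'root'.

Answer: 0 1

Derivation:
Step 1 (down 0): focus=D path=0 depth=1 children=['I', 'A'] left=[] right=['Z'] parent=M
Step 2 (down 1): focus=A path=0/1 depth=2 children=[] left=['I'] right=[] parent=D
Step 3 (up): focus=D path=0 depth=1 children=['I', 'A'] left=[] right=['Z'] parent=M
Step 4 (down 1): focus=A path=0/1 depth=2 children=[] left=['I'] right=[] parent=D
Step 5 (left): focus=I path=0/0 depth=2 children=['T', 'K', 'Y'] left=[] right=['A'] parent=D
Step 6 (right): focus=A path=0/1 depth=2 children=[] left=['I'] right=[] parent=D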